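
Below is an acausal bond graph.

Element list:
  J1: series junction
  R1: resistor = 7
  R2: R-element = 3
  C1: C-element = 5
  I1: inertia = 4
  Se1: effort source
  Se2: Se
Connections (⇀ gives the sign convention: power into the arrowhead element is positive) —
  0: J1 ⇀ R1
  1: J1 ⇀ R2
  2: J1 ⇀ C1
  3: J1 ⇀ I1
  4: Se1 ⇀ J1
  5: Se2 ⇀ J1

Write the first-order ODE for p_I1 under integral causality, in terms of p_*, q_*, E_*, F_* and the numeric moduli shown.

dp_I1/dt = E_Se1 + E_Se2 - 5*p_I1/2 - q_C1/5

b4 stroke at J1  (Se1 fixes effort; stroke away)
b5 stroke at J1  (Se2: effort source, stroke at far end)
b2 stroke at J1  (C1: C, integral causality)
b3 stroke at I1  (I1 integral (f out))
b0 stroke at J1  (J1 flow already set via bond 3)
b1 stroke at J1  (common-f at J1 fixed by 3)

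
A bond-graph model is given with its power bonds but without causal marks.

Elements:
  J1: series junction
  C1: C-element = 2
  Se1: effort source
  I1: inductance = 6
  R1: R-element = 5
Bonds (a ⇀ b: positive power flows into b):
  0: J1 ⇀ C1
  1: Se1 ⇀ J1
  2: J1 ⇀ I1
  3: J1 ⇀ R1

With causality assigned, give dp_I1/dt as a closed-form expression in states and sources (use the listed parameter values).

dp_I1/dt = E_Se1 - 5*p_I1/6 - q_C1/2

β1 |J1  (Se1 fixes effort; stroke away)
β0 |J1  (C1 integral (e out))
β2 |I1  (I1 integral (f out))
β3 |J1  (common-f at J1 fixed by 2)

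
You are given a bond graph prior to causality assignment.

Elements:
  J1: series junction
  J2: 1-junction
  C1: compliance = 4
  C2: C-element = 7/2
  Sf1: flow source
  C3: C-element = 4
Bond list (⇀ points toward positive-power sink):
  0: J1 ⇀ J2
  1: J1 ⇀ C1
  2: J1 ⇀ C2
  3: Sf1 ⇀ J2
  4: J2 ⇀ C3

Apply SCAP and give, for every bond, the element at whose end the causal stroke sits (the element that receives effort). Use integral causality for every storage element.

#0 stroke→J2
#1 stroke→J1
#2 stroke→J1
#3 stroke→Sf1
#4 stroke→J2

bond 3 stroke at Sf1  (Sf1 fixes flow; stroke at Sf1)
bond 0 stroke at J2  (J2 flow already set via bond 3)
bond 4 stroke at J2  (J2 flow already set via bond 3)
bond 1 stroke at J1  (J1 flow already set via bond 0)
bond 2 stroke at J1  (common-f at J1 fixed by 0)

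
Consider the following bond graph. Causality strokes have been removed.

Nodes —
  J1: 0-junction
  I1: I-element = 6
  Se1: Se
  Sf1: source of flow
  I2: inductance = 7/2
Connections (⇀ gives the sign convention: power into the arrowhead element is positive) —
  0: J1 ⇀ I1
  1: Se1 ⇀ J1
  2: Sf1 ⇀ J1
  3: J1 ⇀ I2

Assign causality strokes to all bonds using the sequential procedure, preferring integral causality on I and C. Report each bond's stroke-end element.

β0 |I1
β1 |J1
β2 |Sf1
β3 |I2

β1 stroke at J1  (Se1 fixes effort; stroke away)
β2 stroke at Sf1  (Sf1 (Sf) sets flow on bond)
β0 stroke at I1  (common-e at J1 fixed by 1)
β3 stroke at I2  (J1: bond 1 brought effort, rest push out)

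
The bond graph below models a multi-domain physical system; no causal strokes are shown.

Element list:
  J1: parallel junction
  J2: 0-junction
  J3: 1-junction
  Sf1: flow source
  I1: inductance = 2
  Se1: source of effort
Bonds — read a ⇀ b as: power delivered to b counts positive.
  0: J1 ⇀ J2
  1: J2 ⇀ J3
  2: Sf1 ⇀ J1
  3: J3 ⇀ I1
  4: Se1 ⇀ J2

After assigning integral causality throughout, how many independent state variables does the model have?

bond 2 →Sf1  (Sf1: flow source, stroke at near end)
bond 4 →J2  (Se1 fixes effort; stroke away)
bond 0 →J1  (closing 0-jn rule on J1)
bond 1 →J3  (0-jn J2 has e-setter on 4)
bond 3 →I1  (J3: last free bond brings flow in)

1  (I1 all integral)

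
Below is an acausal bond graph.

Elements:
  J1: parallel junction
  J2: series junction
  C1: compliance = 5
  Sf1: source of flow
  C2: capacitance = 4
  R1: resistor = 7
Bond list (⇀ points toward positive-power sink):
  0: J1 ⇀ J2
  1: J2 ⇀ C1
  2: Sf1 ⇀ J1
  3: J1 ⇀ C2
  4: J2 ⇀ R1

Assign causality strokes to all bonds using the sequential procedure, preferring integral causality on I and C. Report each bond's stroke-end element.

b0 →J2
b1 →J2
b2 →Sf1
b3 →J1
b4 →R1

b2 →Sf1  (Sf1 (Sf) sets flow on bond)
b1 →J2  (prefer integral on C1)
b3 →J1  (C2 integral (e out))
b0 →J2  (J1: bond 3 brought effort, rest push out)
b4 →R1  (J2 needs exactly one f-in)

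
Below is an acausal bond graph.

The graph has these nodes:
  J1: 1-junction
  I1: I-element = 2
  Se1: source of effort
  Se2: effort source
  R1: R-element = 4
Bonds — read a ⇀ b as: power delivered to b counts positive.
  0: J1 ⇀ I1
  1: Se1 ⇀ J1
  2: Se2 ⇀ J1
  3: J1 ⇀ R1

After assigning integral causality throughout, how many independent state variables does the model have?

1  (I1 all integral)

b1 →J1  (Se1: effort source, stroke at far end)
b2 →J1  (source Se2 imposes e)
b0 →I1  (prefer integral on I1)
b3 →J1  (J1: bond 0 brought flow, rest push out)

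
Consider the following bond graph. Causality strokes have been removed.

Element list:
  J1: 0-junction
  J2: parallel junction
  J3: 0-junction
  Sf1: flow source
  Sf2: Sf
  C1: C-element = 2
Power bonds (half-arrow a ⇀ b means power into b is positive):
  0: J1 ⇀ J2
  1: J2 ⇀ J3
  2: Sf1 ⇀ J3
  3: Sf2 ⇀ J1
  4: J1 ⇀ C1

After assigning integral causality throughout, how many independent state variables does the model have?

1  (C1 all integral)

β2 stroke→Sf1  (source Sf1 imposes f)
β3 stroke→Sf2  (Sf2 fixes flow; stroke at Sf2)
β1 stroke→J3  (J3 needs exactly one e-in)
β0 stroke→J2  (J2: last free bond brings effort in)
β4 stroke→J1  (J1: last free bond brings effort in)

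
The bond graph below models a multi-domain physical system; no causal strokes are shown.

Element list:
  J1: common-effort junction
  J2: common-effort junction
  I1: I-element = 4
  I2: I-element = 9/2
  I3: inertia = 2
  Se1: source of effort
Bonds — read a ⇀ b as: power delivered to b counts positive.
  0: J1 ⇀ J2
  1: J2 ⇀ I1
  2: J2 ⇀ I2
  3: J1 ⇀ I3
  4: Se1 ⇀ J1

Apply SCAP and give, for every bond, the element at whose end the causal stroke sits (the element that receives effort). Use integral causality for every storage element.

#4 stroke→J1  (Se1: effort source, stroke at far end)
#0 stroke→J2  (common-e at J1 fixed by 4)
#3 stroke→I3  (J1 effort already set via bond 4)
#1 stroke→I1  (J2: bond 0 brought effort, rest push out)
#2 stroke→I2  (0-jn J2 has e-setter on 0)

b0 |J2
b1 |I1
b2 |I2
b3 |I3
b4 |J1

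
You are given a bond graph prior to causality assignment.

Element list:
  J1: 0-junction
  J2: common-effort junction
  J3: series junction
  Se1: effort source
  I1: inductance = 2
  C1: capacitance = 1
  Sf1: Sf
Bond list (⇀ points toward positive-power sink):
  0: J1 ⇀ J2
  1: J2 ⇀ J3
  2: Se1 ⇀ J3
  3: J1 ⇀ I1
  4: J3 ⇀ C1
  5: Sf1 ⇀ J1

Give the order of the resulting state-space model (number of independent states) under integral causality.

β2 stroke at J3  (Se1 fixes effort; stroke away)
β5 stroke at Sf1  (Sf1 (Sf) sets flow on bond)
β3 stroke at I1  (prefer integral on I1)
β0 stroke at J1  (J1 needs exactly one e-in)
β1 stroke at J2  (only one effort-in slot at J2)
β4 stroke at J3  (J3 flow already set via bond 1)

2  (C1, I1 all integral)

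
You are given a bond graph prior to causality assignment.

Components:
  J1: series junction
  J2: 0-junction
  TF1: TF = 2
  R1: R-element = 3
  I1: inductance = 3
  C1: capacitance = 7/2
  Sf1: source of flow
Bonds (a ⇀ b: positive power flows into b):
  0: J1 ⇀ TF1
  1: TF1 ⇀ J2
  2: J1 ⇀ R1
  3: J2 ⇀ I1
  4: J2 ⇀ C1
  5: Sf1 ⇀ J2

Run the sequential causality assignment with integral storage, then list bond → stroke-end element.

β0 stroke at J1
β1 stroke at TF1
β2 stroke at R1
β3 stroke at I1
β4 stroke at J2
β5 stroke at Sf1

β5 stroke at Sf1  (source Sf1 imposes f)
β3 stroke at I1  (I1 integral (f out))
β4 stroke at J2  (C1 integral (e out))
β1 stroke at TF1  (common-e at J2 fixed by 4)
β0 stroke at J1  (TF TF1: opposite of bond 1)
β2 stroke at R1  (J1: last free bond brings flow in)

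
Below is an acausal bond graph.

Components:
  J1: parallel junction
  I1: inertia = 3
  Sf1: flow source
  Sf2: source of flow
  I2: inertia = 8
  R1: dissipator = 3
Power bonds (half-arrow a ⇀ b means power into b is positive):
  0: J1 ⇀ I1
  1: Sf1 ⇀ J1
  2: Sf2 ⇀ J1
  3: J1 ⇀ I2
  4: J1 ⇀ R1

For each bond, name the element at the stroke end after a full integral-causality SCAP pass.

#1 →Sf1  (Sf1 (Sf) sets flow on bond)
#2 →Sf2  (Sf2 (Sf) sets flow on bond)
#0 →I1  (I1: I, integral causality)
#3 →I2  (I2 integral (f out))
#4 →J1  (only one effort-in slot at J1)

#0 stroke at I1
#1 stroke at Sf1
#2 stroke at Sf2
#3 stroke at I2
#4 stroke at J1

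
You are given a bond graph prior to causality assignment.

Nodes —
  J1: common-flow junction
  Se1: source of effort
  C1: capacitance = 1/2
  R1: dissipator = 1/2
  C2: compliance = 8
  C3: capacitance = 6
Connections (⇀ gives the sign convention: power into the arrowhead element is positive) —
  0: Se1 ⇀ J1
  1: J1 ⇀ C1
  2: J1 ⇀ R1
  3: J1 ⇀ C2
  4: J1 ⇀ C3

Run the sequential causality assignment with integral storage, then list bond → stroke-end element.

bond 0 |J1
bond 1 |J1
bond 2 |R1
bond 3 |J1
bond 4 |J1

β0 |J1  (source Se1 imposes e)
β1 |J1  (C1 outputs effort q/C1)
β3 |J1  (prefer integral on C2)
β4 |J1  (prefer integral on C3)
β2 |R1  (J1 needs exactly one f-in)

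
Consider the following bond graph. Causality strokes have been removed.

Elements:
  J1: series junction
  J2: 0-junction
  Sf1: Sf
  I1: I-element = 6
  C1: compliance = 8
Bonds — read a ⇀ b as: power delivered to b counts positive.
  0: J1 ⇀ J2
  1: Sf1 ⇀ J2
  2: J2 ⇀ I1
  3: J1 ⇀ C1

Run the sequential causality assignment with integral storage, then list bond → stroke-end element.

b1 stroke→Sf1  (Sf1: flow source, stroke at near end)
b2 stroke→I1  (I1: I, integral causality)
b0 stroke→J2  (J2 needs exactly one e-in)
b3 stroke→J1  (common-f at J1 fixed by 0)

b0 →J2
b1 →Sf1
b2 →I1
b3 →J1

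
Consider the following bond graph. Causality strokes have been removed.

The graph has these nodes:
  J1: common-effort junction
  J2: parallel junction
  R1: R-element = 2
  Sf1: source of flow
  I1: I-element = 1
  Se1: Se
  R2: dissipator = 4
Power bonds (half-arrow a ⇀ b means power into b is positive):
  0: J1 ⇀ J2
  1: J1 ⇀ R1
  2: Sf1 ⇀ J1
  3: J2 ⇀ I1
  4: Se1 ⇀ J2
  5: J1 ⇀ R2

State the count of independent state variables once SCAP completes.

1  (I1 all integral)

β2 stroke at Sf1  (Sf1 (Sf) sets flow on bond)
β4 stroke at J2  (Se1 fixes effort; stroke away)
β0 stroke at J1  (J2 effort already set via bond 4)
β3 stroke at I1  (0-jn J2 has e-setter on 4)
β1 stroke at R1  (common-e at J1 fixed by 0)
β5 stroke at R2  (J1 effort already set via bond 0)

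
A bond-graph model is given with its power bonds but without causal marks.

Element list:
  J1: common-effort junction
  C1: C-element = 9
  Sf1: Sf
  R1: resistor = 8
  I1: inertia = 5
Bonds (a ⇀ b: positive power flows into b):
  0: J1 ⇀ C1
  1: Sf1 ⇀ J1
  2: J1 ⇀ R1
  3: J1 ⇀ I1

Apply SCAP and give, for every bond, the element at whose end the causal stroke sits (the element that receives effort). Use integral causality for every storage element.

bond 1 stroke at Sf1  (Sf1 fixes flow; stroke at Sf1)
bond 0 stroke at J1  (prefer integral on C1)
bond 2 stroke at R1  (J1: bond 0 brought effort, rest push out)
bond 3 stroke at I1  (J1 effort already set via bond 0)

b0 stroke→J1
b1 stroke→Sf1
b2 stroke→R1
b3 stroke→I1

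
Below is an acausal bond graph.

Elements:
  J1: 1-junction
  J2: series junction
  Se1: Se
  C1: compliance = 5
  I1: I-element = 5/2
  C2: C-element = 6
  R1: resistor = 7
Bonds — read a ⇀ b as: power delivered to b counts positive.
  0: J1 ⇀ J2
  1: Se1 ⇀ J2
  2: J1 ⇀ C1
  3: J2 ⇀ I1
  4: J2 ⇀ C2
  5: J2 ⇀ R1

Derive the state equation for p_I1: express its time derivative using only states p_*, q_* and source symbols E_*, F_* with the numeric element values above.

dp_I1/dt = E_Se1 - 14*p_I1/5 - q_C1/5 - q_C2/6

b1 |J2  (Se1: effort source, stroke at far end)
b2 |J1  (C1: C, integral causality)
b0 |J2  (closing 1-jn rule on J1)
b3 |I1  (I1 integral (f out))
b4 |J2  (J2 flow already set via bond 3)
b5 |J2  (common-f at J2 fixed by 3)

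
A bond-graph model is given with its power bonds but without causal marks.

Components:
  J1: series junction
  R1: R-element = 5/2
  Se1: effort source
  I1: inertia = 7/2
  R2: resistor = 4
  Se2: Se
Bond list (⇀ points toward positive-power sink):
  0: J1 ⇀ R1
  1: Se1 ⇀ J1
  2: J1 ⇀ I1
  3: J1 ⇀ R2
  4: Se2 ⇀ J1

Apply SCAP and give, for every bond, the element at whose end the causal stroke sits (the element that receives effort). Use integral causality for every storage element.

β0 stroke at J1
β1 stroke at J1
β2 stroke at I1
β3 stroke at J1
β4 stroke at J1

β1 stroke→J1  (Se1: effort source, stroke at far end)
β4 stroke→J1  (Se2: effort source, stroke at far end)
β2 stroke→I1  (prefer integral on I1)
β0 stroke→J1  (1-jn J1 has f-setter on 2)
β3 stroke→J1  (J1 flow already set via bond 2)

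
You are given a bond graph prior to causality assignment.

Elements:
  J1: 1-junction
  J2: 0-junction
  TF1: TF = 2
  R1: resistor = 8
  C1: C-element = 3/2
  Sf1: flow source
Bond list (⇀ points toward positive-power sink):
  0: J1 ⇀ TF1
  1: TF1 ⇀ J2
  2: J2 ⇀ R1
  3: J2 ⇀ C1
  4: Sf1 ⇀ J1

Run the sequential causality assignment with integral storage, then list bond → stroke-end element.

bond 4 |Sf1  (Sf1 (Sf) sets flow on bond)
bond 0 |J1  (common-f at J1 fixed by 4)
bond 1 |TF1  (TF TF1: opposite of bond 0)
bond 3 |J2  (prefer integral on C1)
bond 2 |R1  (0-jn J2 has e-setter on 3)

β0 stroke→J1
β1 stroke→TF1
β2 stroke→R1
β3 stroke→J2
β4 stroke→Sf1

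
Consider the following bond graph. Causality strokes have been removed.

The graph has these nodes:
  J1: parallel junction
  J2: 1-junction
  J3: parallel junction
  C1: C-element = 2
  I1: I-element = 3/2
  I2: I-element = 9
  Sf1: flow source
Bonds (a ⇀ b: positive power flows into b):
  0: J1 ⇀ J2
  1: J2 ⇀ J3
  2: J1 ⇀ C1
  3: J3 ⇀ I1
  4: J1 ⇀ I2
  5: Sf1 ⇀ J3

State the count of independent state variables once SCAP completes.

#5 →Sf1  (Sf1 (Sf) sets flow on bond)
#2 →J1  (prefer integral on C1)
#0 →J2  (J1 effort already set via bond 2)
#4 →I2  (J1: bond 2 brought effort, rest push out)
#1 →J3  (only one flow-in slot at J2)
#3 →I1  (J3 effort already set via bond 1)

3  (C1, I1, I2 all integral)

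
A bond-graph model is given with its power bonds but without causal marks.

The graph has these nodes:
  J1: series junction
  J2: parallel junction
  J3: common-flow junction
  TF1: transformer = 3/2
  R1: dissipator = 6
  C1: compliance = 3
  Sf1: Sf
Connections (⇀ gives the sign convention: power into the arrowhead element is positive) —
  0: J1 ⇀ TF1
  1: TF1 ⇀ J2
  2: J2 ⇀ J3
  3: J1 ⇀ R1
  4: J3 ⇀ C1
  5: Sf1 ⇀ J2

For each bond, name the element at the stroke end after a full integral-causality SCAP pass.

bond 0 stroke at J1
bond 1 stroke at TF1
bond 2 stroke at J2
bond 3 stroke at R1
bond 4 stroke at J3
bond 5 stroke at Sf1

bond 5 stroke at Sf1  (Sf1: flow source, stroke at near end)
bond 4 stroke at J3  (C1 integral (e out))
bond 2 stroke at J2  (only one flow-in slot at J3)
bond 1 stroke at TF1  (J2 effort already set via bond 2)
bond 0 stroke at J1  (TF1: transformer flips bond 1)
bond 3 stroke at R1  (J1 needs exactly one f-in)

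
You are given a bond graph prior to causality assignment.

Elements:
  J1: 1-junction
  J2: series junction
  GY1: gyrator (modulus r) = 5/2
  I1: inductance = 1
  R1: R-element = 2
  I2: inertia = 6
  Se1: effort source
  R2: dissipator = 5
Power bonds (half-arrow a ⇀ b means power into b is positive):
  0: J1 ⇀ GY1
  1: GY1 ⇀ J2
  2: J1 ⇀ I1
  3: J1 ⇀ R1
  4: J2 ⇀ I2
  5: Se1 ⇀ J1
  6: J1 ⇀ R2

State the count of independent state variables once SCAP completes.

β5 stroke at J1  (Se1 fixes effort; stroke away)
β2 stroke at I1  (I1: I, integral causality)
β0 stroke at J1  (J1: bond 2 brought flow, rest push out)
β3 stroke at J1  (J1 flow already set via bond 2)
β6 stroke at J1  (J1 flow already set via bond 2)
β1 stroke at J2  (GY GY1: same side as bond 0)
β4 stroke at I2  (only one flow-in slot at J2)

2  (I1, I2 all integral)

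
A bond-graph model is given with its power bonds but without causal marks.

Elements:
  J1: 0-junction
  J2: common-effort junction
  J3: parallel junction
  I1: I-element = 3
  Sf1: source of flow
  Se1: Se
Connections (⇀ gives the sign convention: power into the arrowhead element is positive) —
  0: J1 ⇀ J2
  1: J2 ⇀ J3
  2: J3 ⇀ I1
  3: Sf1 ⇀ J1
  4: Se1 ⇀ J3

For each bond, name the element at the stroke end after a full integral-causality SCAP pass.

#3 stroke→Sf1  (Sf1 (Sf) sets flow on bond)
#4 stroke→J3  (Se1 (Se) sets effort on bond)
#0 stroke→J1  (J1 needs exactly one e-in)
#1 stroke→J2  (closing 0-jn rule on J2)
#2 stroke→I1  (J3: bond 4 brought effort, rest push out)

b0 |J1
b1 |J2
b2 |I1
b3 |Sf1
b4 |J3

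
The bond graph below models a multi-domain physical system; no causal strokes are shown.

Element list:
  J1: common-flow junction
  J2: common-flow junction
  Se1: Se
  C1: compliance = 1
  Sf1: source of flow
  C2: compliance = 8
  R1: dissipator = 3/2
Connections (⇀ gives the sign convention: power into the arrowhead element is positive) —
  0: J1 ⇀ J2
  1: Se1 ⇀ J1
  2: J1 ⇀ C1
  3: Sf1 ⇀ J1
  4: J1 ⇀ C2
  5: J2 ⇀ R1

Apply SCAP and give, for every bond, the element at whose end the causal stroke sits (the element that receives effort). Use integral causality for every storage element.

bond 0 |J1
bond 1 |J1
bond 2 |J1
bond 3 |Sf1
bond 4 |J1
bond 5 |J2

β1 |J1  (source Se1 imposes e)
β3 |Sf1  (source Sf1 imposes f)
β0 |J1  (1-jn J1 has f-setter on 3)
β2 |J1  (1-jn J1 has f-setter on 3)
β4 |J1  (J1: bond 3 brought flow, rest push out)
β5 |J2  (J2 flow already set via bond 0)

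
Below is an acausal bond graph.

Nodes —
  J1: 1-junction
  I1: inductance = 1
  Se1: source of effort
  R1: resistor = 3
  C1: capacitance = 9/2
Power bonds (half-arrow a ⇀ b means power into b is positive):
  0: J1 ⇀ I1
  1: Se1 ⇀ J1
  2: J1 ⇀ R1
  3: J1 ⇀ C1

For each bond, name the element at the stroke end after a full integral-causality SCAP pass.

bond 1 stroke→J1  (source Se1 imposes e)
bond 0 stroke→I1  (I1 outputs flow p/I1)
bond 2 stroke→J1  (J1 flow already set via bond 0)
bond 3 stroke→J1  (J1 flow already set via bond 0)

β0 →I1
β1 →J1
β2 →J1
β3 →J1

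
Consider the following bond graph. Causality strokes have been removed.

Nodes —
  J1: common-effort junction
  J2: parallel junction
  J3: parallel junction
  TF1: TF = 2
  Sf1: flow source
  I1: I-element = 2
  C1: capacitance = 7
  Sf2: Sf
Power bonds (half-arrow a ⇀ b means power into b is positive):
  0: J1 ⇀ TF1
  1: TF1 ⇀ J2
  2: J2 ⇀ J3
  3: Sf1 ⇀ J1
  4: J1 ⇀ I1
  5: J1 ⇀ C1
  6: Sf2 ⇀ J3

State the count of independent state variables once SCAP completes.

2  (C1, I1 all integral)

bond 3 →Sf1  (source Sf1 imposes f)
bond 6 →Sf2  (Sf2 fixes flow; stroke at Sf2)
bond 2 →J3  (J3: last free bond brings effort in)
bond 1 →J2  (closing 0-jn rule on J2)
bond 0 →TF1  (through TF1, causality passes straight; one stroke at TF1)
bond 4 →I1  (prefer integral on I1)
bond 5 →J1  (J1: last free bond brings effort in)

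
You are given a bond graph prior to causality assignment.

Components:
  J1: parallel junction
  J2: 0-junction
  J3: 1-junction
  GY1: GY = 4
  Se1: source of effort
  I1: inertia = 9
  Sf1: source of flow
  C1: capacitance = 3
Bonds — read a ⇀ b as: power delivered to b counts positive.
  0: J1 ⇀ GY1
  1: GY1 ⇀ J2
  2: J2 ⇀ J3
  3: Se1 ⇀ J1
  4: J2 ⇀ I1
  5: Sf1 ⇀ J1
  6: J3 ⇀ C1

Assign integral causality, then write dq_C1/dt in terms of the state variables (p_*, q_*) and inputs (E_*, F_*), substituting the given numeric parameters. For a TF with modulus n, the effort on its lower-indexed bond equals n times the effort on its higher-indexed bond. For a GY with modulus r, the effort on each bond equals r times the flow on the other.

dq_C1/dt = E_Se1/4 - p_I1/9

bond 3 stroke→J1  (Se1 (Se) sets effort on bond)
bond 5 stroke→Sf1  (Sf1: flow source, stroke at near end)
bond 0 stroke→GY1  (J1: bond 3 brought effort, rest push out)
bond 1 stroke→GY1  (GY GY1: same side as bond 0)
bond 4 stroke→I1  (I1: I, integral causality)
bond 2 stroke→J2  (closing 0-jn rule on J2)
bond 6 stroke→J3  (1-jn J3 has f-setter on 2)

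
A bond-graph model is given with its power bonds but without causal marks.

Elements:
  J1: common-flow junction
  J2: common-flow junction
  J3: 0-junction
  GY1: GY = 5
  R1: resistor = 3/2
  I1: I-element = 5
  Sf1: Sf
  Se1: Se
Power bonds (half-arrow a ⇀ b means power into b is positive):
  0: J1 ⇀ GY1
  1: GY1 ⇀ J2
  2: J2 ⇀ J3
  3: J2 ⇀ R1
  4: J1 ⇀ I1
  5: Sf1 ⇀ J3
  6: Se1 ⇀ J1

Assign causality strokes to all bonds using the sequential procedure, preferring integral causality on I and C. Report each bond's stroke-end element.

β5 |Sf1  (Sf1 (Sf) sets flow on bond)
β6 |J1  (Se1 fixes effort; stroke away)
β2 |J3  (J3 needs exactly one e-in)
β1 |J2  (1-jn J2 has f-setter on 2)
β3 |J2  (1-jn J2 has f-setter on 2)
β0 |J1  (GY1 both-in/both-out from 1)
β4 |I1  (J1: last free bond brings flow in)

#0 →J1
#1 →J2
#2 →J3
#3 →J2
#4 →I1
#5 →Sf1
#6 →J1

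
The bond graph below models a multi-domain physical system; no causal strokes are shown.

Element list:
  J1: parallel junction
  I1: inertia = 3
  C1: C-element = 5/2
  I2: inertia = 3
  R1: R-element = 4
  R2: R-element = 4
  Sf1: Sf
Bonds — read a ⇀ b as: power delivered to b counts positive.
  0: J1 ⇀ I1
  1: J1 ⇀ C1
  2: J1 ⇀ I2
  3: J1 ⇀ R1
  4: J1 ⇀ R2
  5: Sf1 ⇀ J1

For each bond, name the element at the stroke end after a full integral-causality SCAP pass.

bond 5 |Sf1  (Sf1 fixes flow; stroke at Sf1)
bond 0 |I1  (prefer integral on I1)
bond 1 |J1  (C1 outputs effort q/C1)
bond 2 |I2  (common-e at J1 fixed by 1)
bond 3 |R1  (J1 effort already set via bond 1)
bond 4 |R2  (0-jn J1 has e-setter on 1)

b0 stroke→I1
b1 stroke→J1
b2 stroke→I2
b3 stroke→R1
b4 stroke→R2
b5 stroke→Sf1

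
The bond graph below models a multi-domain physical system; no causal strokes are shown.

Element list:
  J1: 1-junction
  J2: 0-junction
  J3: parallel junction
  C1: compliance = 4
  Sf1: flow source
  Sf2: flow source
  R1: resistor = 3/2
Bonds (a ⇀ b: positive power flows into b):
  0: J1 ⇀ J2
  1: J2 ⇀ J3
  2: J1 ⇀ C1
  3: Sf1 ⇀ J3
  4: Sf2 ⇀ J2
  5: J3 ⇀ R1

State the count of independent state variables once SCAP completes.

1  (C1 all integral)

b3 stroke at Sf1  (source Sf1 imposes f)
b4 stroke at Sf2  (Sf2: flow source, stroke at near end)
b2 stroke at J1  (C1 integral (e out))
b0 stroke at J2  (closing 1-jn rule on J1)
b1 stroke at J3  (J2: bond 0 brought effort, rest push out)
b5 stroke at R1  (J3 effort already set via bond 1)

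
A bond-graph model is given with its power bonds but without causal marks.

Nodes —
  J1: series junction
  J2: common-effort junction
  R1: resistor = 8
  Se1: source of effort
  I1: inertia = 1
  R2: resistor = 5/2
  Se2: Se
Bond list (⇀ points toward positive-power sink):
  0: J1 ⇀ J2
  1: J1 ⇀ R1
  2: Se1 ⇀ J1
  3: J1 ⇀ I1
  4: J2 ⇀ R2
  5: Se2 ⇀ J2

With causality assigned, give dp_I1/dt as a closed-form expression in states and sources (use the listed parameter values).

#2 stroke→J1  (Se1 (Se) sets effort on bond)
#5 stroke→J2  (source Se2 imposes e)
#0 stroke→J1  (J2 effort already set via bond 5)
#4 stroke→R2  (J2: bond 5 brought effort, rest push out)
#3 stroke→I1  (I1: I, integral causality)
#1 stroke→J1  (common-f at J1 fixed by 3)

dp_I1/dt = E_Se1 - E_Se2 - 8*p_I1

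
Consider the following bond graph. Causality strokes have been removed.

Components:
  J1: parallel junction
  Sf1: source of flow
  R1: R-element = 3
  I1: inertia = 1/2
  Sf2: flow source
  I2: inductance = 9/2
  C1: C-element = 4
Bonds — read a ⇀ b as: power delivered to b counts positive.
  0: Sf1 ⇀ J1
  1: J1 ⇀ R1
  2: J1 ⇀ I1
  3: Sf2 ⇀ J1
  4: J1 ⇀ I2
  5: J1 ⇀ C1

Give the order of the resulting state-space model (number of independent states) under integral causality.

β0 stroke at Sf1  (source Sf1 imposes f)
β3 stroke at Sf2  (Sf2 (Sf) sets flow on bond)
β2 stroke at I1  (I1: I, integral causality)
β4 stroke at I2  (I2: I, integral causality)
β5 stroke at J1  (C1 outputs effort q/C1)
β1 stroke at R1  (J1: bond 5 brought effort, rest push out)

3  (C1, I1, I2 all integral)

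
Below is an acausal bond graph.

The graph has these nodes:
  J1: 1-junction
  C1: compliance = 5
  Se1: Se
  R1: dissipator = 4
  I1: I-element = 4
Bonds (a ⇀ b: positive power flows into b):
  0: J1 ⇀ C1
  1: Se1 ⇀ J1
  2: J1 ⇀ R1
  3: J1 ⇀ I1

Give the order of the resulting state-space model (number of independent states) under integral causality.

bond 1 |J1  (Se1: effort source, stroke at far end)
bond 0 |J1  (prefer integral on C1)
bond 3 |I1  (prefer integral on I1)
bond 2 |J1  (J1 flow already set via bond 3)

2  (C1, I1 all integral)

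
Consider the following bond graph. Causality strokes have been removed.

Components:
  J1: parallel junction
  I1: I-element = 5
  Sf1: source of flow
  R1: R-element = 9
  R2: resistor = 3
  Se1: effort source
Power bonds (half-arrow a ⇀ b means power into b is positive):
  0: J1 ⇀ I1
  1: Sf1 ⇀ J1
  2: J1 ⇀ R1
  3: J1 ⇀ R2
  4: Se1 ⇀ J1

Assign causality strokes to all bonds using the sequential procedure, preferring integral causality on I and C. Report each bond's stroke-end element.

bond 1 |Sf1  (Sf1 fixes flow; stroke at Sf1)
bond 4 |J1  (Se1: effort source, stroke at far end)
bond 0 |I1  (J1: bond 4 brought effort, rest push out)
bond 2 |R1  (J1 effort already set via bond 4)
bond 3 |R2  (J1 effort already set via bond 4)

β0 stroke→I1
β1 stroke→Sf1
β2 stroke→R1
β3 stroke→R2
β4 stroke→J1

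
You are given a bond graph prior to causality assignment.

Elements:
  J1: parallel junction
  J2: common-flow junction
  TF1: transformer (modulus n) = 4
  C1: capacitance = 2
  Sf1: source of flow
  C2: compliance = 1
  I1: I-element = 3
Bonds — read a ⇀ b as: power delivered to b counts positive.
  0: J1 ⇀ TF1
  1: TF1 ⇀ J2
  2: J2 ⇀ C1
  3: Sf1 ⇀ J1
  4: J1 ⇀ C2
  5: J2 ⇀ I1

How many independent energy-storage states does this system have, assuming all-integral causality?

3  (C1, C2, I1 all integral)

β3 stroke→Sf1  (Sf1: flow source, stroke at near end)
β2 stroke→J2  (prefer integral on C1)
β4 stroke→J1  (C2: C, integral causality)
β0 stroke→TF1  (0-jn J1 has e-setter on 4)
β1 stroke→J2  (TF1: transformer flips bond 0)
β5 stroke→I1  (closing 1-jn rule on J2)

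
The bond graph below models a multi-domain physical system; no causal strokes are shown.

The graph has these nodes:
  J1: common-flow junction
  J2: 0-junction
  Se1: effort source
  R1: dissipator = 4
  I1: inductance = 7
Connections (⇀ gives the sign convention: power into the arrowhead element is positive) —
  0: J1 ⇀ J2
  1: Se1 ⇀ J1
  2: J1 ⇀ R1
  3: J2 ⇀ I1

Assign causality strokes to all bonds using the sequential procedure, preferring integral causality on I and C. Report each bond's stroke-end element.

b1 |J1  (Se1 fixes effort; stroke away)
b3 |I1  (I1: I, integral causality)
b0 |J2  (J2 needs exactly one e-in)
b2 |J1  (1-jn J1 has f-setter on 0)

#0 →J2
#1 →J1
#2 →J1
#3 →I1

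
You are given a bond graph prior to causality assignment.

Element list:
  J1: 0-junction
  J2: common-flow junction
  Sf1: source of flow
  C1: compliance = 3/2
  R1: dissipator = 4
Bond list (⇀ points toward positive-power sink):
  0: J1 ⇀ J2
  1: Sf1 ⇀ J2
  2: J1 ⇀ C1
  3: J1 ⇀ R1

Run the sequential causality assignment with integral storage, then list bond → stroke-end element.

#1 stroke→Sf1  (Sf1 fixes flow; stroke at Sf1)
#0 stroke→J2  (J2: bond 1 brought flow, rest push out)
#2 stroke→J1  (C1 outputs effort q/C1)
#3 stroke→R1  (common-e at J1 fixed by 2)

β0 stroke at J2
β1 stroke at Sf1
β2 stroke at J1
β3 stroke at R1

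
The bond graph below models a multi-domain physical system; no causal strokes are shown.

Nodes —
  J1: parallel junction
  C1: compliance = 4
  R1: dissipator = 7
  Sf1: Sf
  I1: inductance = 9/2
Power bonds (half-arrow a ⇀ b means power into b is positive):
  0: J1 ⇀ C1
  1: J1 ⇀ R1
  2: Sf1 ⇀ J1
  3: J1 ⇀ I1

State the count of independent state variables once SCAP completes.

b2 →Sf1  (Sf1 (Sf) sets flow on bond)
b0 →J1  (C1: C, integral causality)
b1 →R1  (J1: bond 0 brought effort, rest push out)
b3 →I1  (J1: bond 0 brought effort, rest push out)

2  (C1, I1 all integral)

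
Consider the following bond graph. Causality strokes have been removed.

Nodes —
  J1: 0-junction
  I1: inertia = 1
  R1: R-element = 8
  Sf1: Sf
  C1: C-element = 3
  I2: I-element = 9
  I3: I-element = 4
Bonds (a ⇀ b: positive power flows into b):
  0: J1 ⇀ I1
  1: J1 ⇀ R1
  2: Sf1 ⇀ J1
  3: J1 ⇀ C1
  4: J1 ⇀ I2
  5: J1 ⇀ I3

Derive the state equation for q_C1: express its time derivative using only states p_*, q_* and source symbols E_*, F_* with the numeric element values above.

b2 stroke at Sf1  (Sf1 fixes flow; stroke at Sf1)
b0 stroke at I1  (prefer integral on I1)
b3 stroke at J1  (C1 integral (e out))
b1 stroke at R1  (J1: bond 3 brought effort, rest push out)
b4 stroke at I2  (J1: bond 3 brought effort, rest push out)
b5 stroke at I3  (J1: bond 3 brought effort, rest push out)

dq_C1/dt = F_Sf1 - p_I1 - p_I2/9 - p_I3/4 - q_C1/24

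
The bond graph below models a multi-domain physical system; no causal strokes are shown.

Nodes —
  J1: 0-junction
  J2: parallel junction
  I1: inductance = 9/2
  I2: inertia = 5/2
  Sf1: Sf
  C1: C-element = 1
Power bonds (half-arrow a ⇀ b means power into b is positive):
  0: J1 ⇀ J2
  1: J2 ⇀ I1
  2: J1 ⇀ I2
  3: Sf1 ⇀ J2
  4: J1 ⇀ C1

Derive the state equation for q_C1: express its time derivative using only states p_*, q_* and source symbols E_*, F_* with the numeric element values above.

dq_C1/dt = F_Sf1 - 2*p_I1/9 - 2*p_I2/5

bond 3 |Sf1  (Sf1 fixes flow; stroke at Sf1)
bond 1 |I1  (I1 integral (f out))
bond 0 |J2  (closing 0-jn rule on J2)
bond 2 |I2  (prefer integral on I2)
bond 4 |J1  (J1: last free bond brings effort in)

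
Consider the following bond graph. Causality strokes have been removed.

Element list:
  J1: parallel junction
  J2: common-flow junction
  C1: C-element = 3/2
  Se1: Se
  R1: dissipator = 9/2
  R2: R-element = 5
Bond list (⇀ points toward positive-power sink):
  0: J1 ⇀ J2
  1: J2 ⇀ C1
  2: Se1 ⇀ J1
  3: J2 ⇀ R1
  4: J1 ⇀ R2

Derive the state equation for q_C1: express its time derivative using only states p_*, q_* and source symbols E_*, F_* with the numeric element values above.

#2 →J1  (source Se1 imposes e)
#0 →J2  (J1: bond 2 brought effort, rest push out)
#4 →R2  (J1: bond 2 brought effort, rest push out)
#1 →J2  (prefer integral on C1)
#3 →R1  (closing 1-jn rule on J2)

dq_C1/dt = 2*E_Se1/9 - 4*q_C1/27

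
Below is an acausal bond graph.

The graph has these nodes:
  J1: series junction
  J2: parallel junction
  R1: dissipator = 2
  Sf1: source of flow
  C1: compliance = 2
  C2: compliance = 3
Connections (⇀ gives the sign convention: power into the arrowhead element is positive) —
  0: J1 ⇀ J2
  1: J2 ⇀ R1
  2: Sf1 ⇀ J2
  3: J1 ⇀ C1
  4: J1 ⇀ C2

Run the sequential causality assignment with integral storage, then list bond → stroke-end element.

bond 2 stroke at Sf1  (Sf1: flow source, stroke at near end)
bond 3 stroke at J1  (prefer integral on C1)
bond 4 stroke at J1  (C2 integral (e out))
bond 0 stroke at J2  (closing 1-jn rule on J1)
bond 1 stroke at R1  (0-jn J2 has e-setter on 0)

#0 stroke→J2
#1 stroke→R1
#2 stroke→Sf1
#3 stroke→J1
#4 stroke→J1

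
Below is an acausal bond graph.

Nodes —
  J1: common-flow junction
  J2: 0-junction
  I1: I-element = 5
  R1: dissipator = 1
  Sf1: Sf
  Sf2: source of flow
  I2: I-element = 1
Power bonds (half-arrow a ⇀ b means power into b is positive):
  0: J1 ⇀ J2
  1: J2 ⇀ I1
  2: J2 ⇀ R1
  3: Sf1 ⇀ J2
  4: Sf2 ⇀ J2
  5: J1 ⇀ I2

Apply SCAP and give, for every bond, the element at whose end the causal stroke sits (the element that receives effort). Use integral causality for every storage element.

#3 stroke→Sf1  (source Sf1 imposes f)
#4 stroke→Sf2  (Sf2 fixes flow; stroke at Sf2)
#1 stroke→I1  (I1 outputs flow p/I1)
#5 stroke→I2  (I2 outputs flow p/I2)
#0 stroke→J1  (J1 flow already set via bond 5)
#2 stroke→J2  (J2 needs exactly one e-in)

β0 |J1
β1 |I1
β2 |J2
β3 |Sf1
β4 |Sf2
β5 |I2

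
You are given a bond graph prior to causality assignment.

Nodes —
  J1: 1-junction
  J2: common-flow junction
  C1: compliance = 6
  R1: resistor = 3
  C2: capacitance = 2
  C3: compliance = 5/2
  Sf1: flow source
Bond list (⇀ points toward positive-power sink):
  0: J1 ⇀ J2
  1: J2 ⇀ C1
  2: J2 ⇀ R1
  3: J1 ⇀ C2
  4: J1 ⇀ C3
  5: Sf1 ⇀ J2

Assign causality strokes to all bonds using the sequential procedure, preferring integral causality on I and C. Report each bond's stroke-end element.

#0 →J2
#1 →J2
#2 →J2
#3 →J1
#4 →J1
#5 →Sf1

b5 →Sf1  (Sf1 (Sf) sets flow on bond)
b0 →J2  (1-jn J2 has f-setter on 5)
b1 →J2  (common-f at J2 fixed by 5)
b2 →J2  (common-f at J2 fixed by 5)
b3 →J1  (J1 flow already set via bond 0)
b4 →J1  (J1 flow already set via bond 0)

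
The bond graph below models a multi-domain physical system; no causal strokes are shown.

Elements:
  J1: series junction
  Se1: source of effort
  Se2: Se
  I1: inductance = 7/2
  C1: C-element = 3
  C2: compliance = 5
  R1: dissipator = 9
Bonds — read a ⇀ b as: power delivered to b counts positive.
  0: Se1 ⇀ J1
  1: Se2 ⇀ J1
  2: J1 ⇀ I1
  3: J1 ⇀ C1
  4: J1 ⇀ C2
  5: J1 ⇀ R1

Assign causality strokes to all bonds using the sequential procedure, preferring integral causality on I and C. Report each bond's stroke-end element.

b0 stroke→J1  (Se1 (Se) sets effort on bond)
b1 stroke→J1  (Se2 (Se) sets effort on bond)
b2 stroke→I1  (prefer integral on I1)
b3 stroke→J1  (J1: bond 2 brought flow, rest push out)
b4 stroke→J1  (common-f at J1 fixed by 2)
b5 stroke→J1  (J1 flow already set via bond 2)

b0 →J1
b1 →J1
b2 →I1
b3 →J1
b4 →J1
b5 →J1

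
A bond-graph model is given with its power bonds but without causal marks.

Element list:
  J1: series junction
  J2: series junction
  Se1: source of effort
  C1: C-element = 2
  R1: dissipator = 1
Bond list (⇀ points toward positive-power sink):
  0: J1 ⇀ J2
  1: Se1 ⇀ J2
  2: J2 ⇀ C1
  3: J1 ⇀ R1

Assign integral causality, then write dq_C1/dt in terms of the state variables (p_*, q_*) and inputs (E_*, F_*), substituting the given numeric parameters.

bond 1 →J2  (Se1: effort source, stroke at far end)
bond 2 →J2  (C1: C, integral causality)
bond 0 →J1  (only one flow-in slot at J2)
bond 3 →R1  (J1: last free bond brings flow in)

dq_C1/dt = E_Se1 - q_C1/2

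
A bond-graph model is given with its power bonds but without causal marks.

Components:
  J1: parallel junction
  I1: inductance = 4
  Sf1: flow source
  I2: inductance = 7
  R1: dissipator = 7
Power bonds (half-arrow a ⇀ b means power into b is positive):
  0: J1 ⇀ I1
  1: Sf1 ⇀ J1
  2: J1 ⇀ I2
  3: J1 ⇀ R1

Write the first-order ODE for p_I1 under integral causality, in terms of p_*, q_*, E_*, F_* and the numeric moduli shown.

dp_I1/dt = 7*F_Sf1 - 7*p_I1/4 - p_I2

b1 →Sf1  (Sf1 (Sf) sets flow on bond)
b0 →I1  (I1 integral (f out))
b2 →I2  (I2 integral (f out))
b3 →J1  (J1 needs exactly one e-in)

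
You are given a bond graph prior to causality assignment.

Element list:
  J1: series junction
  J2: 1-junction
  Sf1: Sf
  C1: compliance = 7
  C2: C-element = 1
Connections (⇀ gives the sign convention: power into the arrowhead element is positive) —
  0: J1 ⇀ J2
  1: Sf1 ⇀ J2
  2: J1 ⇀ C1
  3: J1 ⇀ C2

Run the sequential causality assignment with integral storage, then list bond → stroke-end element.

#1 stroke at Sf1  (Sf1 fixes flow; stroke at Sf1)
#0 stroke at J2  (J2 flow already set via bond 1)
#2 stroke at J1  (J1 flow already set via bond 0)
#3 stroke at J1  (J1: bond 0 brought flow, rest push out)

β0 |J2
β1 |Sf1
β2 |J1
β3 |J1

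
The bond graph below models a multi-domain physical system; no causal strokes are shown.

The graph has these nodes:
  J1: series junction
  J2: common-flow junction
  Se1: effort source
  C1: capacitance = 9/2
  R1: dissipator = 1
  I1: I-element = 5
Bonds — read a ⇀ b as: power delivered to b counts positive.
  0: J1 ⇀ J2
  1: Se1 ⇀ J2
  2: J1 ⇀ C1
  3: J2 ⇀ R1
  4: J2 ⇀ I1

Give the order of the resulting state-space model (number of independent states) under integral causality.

β1 stroke→J2  (Se1: effort source, stroke at far end)
β2 stroke→J1  (C1 integral (e out))
β0 stroke→J2  (J1 needs exactly one f-in)
β4 stroke→I1  (I1 integral (f out))
β3 stroke→J2  (1-jn J2 has f-setter on 4)

2  (C1, I1 all integral)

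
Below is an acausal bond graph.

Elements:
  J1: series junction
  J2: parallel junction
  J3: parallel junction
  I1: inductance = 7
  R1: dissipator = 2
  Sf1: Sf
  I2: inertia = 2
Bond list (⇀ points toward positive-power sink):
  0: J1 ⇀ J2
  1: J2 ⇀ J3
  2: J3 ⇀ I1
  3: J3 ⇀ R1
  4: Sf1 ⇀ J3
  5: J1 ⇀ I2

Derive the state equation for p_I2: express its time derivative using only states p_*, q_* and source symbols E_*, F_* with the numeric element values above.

b4 stroke at Sf1  (Sf1 (Sf) sets flow on bond)
b2 stroke at I1  (I1 integral (f out))
b5 stroke at I2  (prefer integral on I2)
b0 stroke at J1  (common-f at J1 fixed by 5)
b1 stroke at J2  (closing 0-jn rule on J2)
b3 stroke at J3  (J3 needs exactly one e-in)

dp_I2/dt = -2*F_Sf1 + 2*p_I1/7 - p_I2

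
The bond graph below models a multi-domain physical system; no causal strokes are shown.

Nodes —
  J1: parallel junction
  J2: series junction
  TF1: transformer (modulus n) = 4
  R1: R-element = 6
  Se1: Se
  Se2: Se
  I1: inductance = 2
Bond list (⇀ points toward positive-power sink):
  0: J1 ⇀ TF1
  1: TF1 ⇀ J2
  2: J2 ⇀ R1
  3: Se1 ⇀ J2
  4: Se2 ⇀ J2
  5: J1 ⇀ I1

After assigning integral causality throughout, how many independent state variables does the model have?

b3 |J2  (Se1 fixes effort; stroke away)
b4 |J2  (Se2 fixes effort; stroke away)
b5 |I1  (I1 integral (f out))
b0 |J1  (J1 needs exactly one e-in)
b1 |TF1  (through TF1, causality passes straight; one stroke at TF1)
b2 |J2  (1-jn J2 has f-setter on 1)

1  (I1 all integral)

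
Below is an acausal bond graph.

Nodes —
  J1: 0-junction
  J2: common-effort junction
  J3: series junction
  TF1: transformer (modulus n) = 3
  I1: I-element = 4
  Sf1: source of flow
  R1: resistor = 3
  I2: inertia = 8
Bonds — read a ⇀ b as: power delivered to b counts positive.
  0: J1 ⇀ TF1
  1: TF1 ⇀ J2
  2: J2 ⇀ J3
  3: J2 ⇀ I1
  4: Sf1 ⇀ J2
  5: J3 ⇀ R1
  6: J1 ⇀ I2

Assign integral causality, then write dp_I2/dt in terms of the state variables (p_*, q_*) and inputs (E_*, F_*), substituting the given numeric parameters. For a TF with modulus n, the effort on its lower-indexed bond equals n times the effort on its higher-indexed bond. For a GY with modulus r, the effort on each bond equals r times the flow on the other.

dp_I2/dt = 9*F_Sf1 - 9*p_I1/4 - 27*p_I2/8

bond 4 →Sf1  (Sf1 (Sf) sets flow on bond)
bond 3 →I1  (I1 integral (f out))
bond 6 →I2  (I2: I, integral causality)
bond 0 →J1  (J1 needs exactly one e-in)
bond 1 →TF1  (TF1 one-in-one-out from 0)
bond 2 →J2  (J2: last free bond brings effort in)
bond 5 →J3  (J3 flow already set via bond 2)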